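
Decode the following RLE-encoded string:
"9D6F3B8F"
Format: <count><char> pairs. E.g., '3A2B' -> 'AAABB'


Expanding each <count><char> pair:
  9D -> 'DDDDDDDDD'
  6F -> 'FFFFFF'
  3B -> 'BBB'
  8F -> 'FFFFFFFF'

Decoded = DDDDDDDDDFFFFFFBBBFFFFFFFF


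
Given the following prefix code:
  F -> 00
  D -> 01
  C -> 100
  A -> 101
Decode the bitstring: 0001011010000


Decoding step by step:
Bits 00 -> F
Bits 01 -> D
Bits 01 -> D
Bits 101 -> A
Bits 00 -> F
Bits 00 -> F


Decoded message: FDDAFF


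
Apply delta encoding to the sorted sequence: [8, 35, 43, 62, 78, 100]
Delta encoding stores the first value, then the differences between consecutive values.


First value: 8
Deltas:
  35 - 8 = 27
  43 - 35 = 8
  62 - 43 = 19
  78 - 62 = 16
  100 - 78 = 22


Delta encoded: [8, 27, 8, 19, 16, 22]


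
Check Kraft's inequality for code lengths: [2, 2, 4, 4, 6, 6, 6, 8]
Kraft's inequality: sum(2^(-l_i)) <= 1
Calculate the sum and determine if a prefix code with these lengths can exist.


Sum = 2^(-2) + 2^(-2) + 2^(-4) + 2^(-4) + 2^(-6) + 2^(-6) + 2^(-6) + 2^(-8)
    = 0.25 + 0.25 + 0.0625 + 0.0625 + 0.015625 + 0.015625 + 0.015625 + 0.00390625
    = 173/256 = 0.67578125
Since 0.67578125 <= 1, Kraft's inequality IS satisfied.
A prefix code with these lengths CAN exist.

Kraft sum = 0.67578125. Satisfied.


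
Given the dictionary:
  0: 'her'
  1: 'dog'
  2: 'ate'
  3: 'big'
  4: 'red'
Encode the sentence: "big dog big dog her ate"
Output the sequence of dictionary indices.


Look up each word in the dictionary:
  'big' -> 3
  'dog' -> 1
  'big' -> 3
  'dog' -> 1
  'her' -> 0
  'ate' -> 2

Encoded: [3, 1, 3, 1, 0, 2]


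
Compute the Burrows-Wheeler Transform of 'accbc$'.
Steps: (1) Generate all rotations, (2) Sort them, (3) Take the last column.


Rotations (sorted):
  0: $accbc -> last char: c
  1: accbc$ -> last char: $
  2: bc$acc -> last char: c
  3: c$accb -> last char: b
  4: cbc$ac -> last char: c
  5: ccbc$a -> last char: a


BWT = c$cbca


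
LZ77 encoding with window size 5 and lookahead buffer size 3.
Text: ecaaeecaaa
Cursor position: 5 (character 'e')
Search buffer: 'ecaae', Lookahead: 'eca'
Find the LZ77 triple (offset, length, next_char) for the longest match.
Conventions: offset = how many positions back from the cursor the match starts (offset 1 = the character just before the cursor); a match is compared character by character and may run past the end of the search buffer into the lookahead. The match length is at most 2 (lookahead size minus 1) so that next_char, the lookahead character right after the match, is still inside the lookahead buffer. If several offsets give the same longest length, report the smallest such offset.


Try each offset into the search buffer:
  offset=1 (pos 4, char 'e'): match length 1
  offset=2 (pos 3, char 'a'): match length 0
  offset=3 (pos 2, char 'a'): match length 0
  offset=4 (pos 1, char 'c'): match length 0
  offset=5 (pos 0, char 'e'): match length 2
Longest match has length 2 at offset 5.
next_char = character at position 5 + 2 = 7 -> 'a'

Best match: offset=5, length=2 (matching 'ec' starting at position 0)
LZ77 triple: (5, 2, 'a')


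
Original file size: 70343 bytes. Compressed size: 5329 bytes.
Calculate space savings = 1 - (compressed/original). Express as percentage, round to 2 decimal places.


ratio = compressed/original = 5329/70343 = 0.075757
savings = 1 - ratio = 1 - 0.075757 = 0.924243
as a percentage: 0.924243 * 100 = 92.42%

Space savings = 1 - 5329/70343 = 92.42%


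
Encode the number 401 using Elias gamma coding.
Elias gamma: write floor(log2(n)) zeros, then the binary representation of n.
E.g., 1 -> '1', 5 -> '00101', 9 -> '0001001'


num_bits = floor(log2(401)) + 1 = 9
leading_zeros = num_bits - 1 = 8
binary(401) = 110010001

Elias gamma(401) = '00000000' + '110010001' = 00000000110010001 (17 bits)


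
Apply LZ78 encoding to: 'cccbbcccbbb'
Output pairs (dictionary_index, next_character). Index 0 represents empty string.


LZ78 encoding steps:
Dictionary: {0: ''}
Step 1: w='' (idx 0), next='c' -> output (0, 'c'), add 'c' as idx 1
Step 2: w='c' (idx 1), next='c' -> output (1, 'c'), add 'cc' as idx 2
Step 3: w='' (idx 0), next='b' -> output (0, 'b'), add 'b' as idx 3
Step 4: w='b' (idx 3), next='c' -> output (3, 'c'), add 'bc' as idx 4
Step 5: w='cc' (idx 2), next='b' -> output (2, 'b'), add 'ccb' as idx 5
Step 6: w='b' (idx 3), next='b' -> output (3, 'b'), add 'bb' as idx 6


Encoded: [(0, 'c'), (1, 'c'), (0, 'b'), (3, 'c'), (2, 'b'), (3, 'b')]


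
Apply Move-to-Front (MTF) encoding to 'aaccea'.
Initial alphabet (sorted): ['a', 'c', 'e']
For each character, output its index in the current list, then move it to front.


MTF encoding:
'a': index 0 in ['a', 'c', 'e'] -> ['a', 'c', 'e']
'a': index 0 in ['a', 'c', 'e'] -> ['a', 'c', 'e']
'c': index 1 in ['a', 'c', 'e'] -> ['c', 'a', 'e']
'c': index 0 in ['c', 'a', 'e'] -> ['c', 'a', 'e']
'e': index 2 in ['c', 'a', 'e'] -> ['e', 'c', 'a']
'a': index 2 in ['e', 'c', 'a'] -> ['a', 'e', 'c']


Output: [0, 0, 1, 0, 2, 2]


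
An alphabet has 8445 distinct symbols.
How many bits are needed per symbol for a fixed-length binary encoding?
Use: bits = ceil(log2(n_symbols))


log2(8445) = 13.0439
Bracket: 2^13 = 8192 < 8445 <= 2^14 = 16384
So ceil(log2(8445)) = 14

bits = ceil(log2(8445)) = ceil(13.0439) = 14 bits


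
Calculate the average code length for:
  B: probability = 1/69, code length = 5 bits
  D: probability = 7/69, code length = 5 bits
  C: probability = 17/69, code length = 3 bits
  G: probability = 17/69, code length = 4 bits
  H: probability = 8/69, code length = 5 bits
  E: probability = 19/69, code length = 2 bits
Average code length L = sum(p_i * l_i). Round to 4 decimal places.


Weighted contributions p_i * l_i:
  B: (1/69) * 5 = 5/69
  D: (7/69) * 5 = 35/69
  C: (17/69) * 3 = 51/69
  G: (17/69) * 4 = 68/69
  H: (8/69) * 5 = 40/69
  E: (19/69) * 2 = 38/69
Sum = (5 + 35 + 51 + 68 + 40 + 38)/69 = 237/69

L = 237/69 = 3.4348 bits/symbol


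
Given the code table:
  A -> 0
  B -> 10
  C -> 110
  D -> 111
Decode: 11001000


Decoding:
110 -> C
0 -> A
10 -> B
0 -> A
0 -> A


Result: CABAA


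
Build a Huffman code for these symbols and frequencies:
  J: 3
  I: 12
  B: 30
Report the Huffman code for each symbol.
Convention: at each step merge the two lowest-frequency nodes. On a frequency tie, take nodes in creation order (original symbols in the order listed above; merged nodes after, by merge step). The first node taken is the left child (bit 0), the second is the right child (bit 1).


Huffman tree construction:
Step 1: Merge J(3) + I(12) = 15
Step 2: Merge (J+I)(15) + B(30) = 45
Read each symbol's code off the tree from the root (left child = 0, right child = 1).

Codes:
  J: 00 (length 2)
  I: 01 (length 2)
  B: 1 (length 1)
Average code length: 60/45 = 1.3333 bits/symbol


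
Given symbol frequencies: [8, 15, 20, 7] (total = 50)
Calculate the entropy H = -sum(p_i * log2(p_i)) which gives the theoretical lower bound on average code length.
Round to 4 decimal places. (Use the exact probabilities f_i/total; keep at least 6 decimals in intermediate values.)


Per-symbol terms -p_i * log2(p_i) with p_i = f_i/50:
  p = 8/50 = 0.160000: log2(p) = -2.643856, -p*log2(p) = 0.423017
  p = 15/50 = 0.300000: log2(p) = -1.736966, -p*log2(p) = 0.521090
  p = 20/50 = 0.400000: log2(p) = -1.321928, -p*log2(p) = 0.528771
  p = 7/50 = 0.140000: log2(p) = -2.836501, -p*log2(p) = 0.397110
H = 0.423017 + 0.521090 + 0.528771 + 0.397110 = 1.869988

H = 1.87 bits/symbol


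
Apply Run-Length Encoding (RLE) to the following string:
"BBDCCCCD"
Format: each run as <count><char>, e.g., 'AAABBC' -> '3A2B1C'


Scanning runs left to right:
  i=0: run of 'B' x 2 -> '2B'
  i=2: run of 'D' x 1 -> '1D'
  i=3: run of 'C' x 4 -> '4C'
  i=7: run of 'D' x 1 -> '1D'

RLE = 2B1D4C1D


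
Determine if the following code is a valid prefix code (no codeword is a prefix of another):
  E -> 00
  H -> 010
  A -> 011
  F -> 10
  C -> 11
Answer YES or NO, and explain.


Checking each pair (does one codeword prefix another?):
  E='00' vs H='010': no prefix
  E='00' vs A='011': no prefix
  E='00' vs F='10': no prefix
  E='00' vs C='11': no prefix
  H='010' vs E='00': no prefix
  H='010' vs A='011': no prefix
  H='010' vs F='10': no prefix
  H='010' vs C='11': no prefix
  A='011' vs E='00': no prefix
  A='011' vs H='010': no prefix
  A='011' vs F='10': no prefix
  A='011' vs C='11': no prefix
  F='10' vs E='00': no prefix
  F='10' vs H='010': no prefix
  F='10' vs A='011': no prefix
  F='10' vs C='11': no prefix
  C='11' vs E='00': no prefix
  C='11' vs H='010': no prefix
  C='11' vs A='011': no prefix
  C='11' vs F='10': no prefix
No violation found over all pairs.

YES -- this is a valid prefix code. No codeword is a prefix of any other codeword.


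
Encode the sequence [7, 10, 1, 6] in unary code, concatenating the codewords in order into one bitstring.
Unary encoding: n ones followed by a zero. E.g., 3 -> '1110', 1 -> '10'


Encode each number as n ones followed by a terminating 0:
  7 -> 11111110 (8 bits)
  10 -> 11111111110 (11 bits)
  1 -> 10 (2 bits)
  6 -> 1111110 (7 bits)
Total length = 8 + 11 + 2 + 7 = 28 bits.

Unary([7, 10, 1, 6]) = 1111111011111111110101111110 (28 bits)


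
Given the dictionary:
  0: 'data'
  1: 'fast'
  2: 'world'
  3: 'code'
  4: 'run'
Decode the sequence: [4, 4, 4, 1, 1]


Look up each index in the dictionary:
  4 -> 'run'
  4 -> 'run'
  4 -> 'run'
  1 -> 'fast'
  1 -> 'fast'

Decoded: "run run run fast fast"


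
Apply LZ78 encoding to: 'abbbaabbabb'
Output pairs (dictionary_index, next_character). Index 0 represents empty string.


LZ78 encoding steps:
Dictionary: {0: ''}
Step 1: w='' (idx 0), next='a' -> output (0, 'a'), add 'a' as idx 1
Step 2: w='' (idx 0), next='b' -> output (0, 'b'), add 'b' as idx 2
Step 3: w='b' (idx 2), next='b' -> output (2, 'b'), add 'bb' as idx 3
Step 4: w='a' (idx 1), next='a' -> output (1, 'a'), add 'aa' as idx 4
Step 5: w='bb' (idx 3), next='a' -> output (3, 'a'), add 'bba' as idx 5
Step 6: w='bb' (idx 3), end of input -> output (3, '')


Encoded: [(0, 'a'), (0, 'b'), (2, 'b'), (1, 'a'), (3, 'a'), (3, '')]


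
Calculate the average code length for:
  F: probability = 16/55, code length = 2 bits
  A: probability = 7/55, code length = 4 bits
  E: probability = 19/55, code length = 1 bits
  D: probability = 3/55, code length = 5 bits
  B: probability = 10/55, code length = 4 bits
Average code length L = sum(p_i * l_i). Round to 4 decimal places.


Weighted contributions p_i * l_i:
  F: (16/55) * 2 = 32/55
  A: (7/55) * 4 = 28/55
  E: (19/55) * 1 = 19/55
  D: (3/55) * 5 = 15/55
  B: (10/55) * 4 = 40/55
Sum = (32 + 28 + 19 + 15 + 40)/55 = 134/55

L = 134/55 = 2.4364 bits/symbol


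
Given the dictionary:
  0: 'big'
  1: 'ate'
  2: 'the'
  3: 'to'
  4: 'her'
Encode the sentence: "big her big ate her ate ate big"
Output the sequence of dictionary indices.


Look up each word in the dictionary:
  'big' -> 0
  'her' -> 4
  'big' -> 0
  'ate' -> 1
  'her' -> 4
  'ate' -> 1
  'ate' -> 1
  'big' -> 0

Encoded: [0, 4, 0, 1, 4, 1, 1, 0]


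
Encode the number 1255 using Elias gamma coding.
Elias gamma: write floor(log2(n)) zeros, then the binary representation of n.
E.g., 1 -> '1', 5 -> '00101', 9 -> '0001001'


num_bits = floor(log2(1255)) + 1 = 11
leading_zeros = num_bits - 1 = 10
binary(1255) = 10011100111

Elias gamma(1255) = '0000000000' + '10011100111' = 000000000010011100111 (21 bits)


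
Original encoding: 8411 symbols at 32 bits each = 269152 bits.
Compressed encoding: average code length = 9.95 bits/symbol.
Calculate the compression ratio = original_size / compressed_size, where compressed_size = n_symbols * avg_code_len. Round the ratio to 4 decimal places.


original_size = n_symbols * orig_bits = 8411 * 32 = 269152 bits
compressed_size = n_symbols * avg_code_len = 8411 * 9.95 = 83689.45 bits
ratio = original_size / compressed_size = 269152 / 83689.45 = 3.2161

Compression ratio = 3.2161


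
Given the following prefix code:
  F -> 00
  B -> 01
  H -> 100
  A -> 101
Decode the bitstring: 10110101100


Decoding step by step:
Bits 101 -> A
Bits 101 -> A
Bits 01 -> B
Bits 100 -> H


Decoded message: AABH


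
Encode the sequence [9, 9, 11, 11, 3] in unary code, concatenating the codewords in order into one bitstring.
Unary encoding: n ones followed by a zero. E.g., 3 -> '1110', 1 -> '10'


Encode each number as n ones followed by a terminating 0:
  9 -> 1111111110 (10 bits)
  9 -> 1111111110 (10 bits)
  11 -> 111111111110 (12 bits)
  11 -> 111111111110 (12 bits)
  3 -> 1110 (4 bits)
Total length = 10 + 10 + 12 + 12 + 4 = 48 bits.

Unary([9, 9, 11, 11, 3]) = 111111111011111111101111111111101111111111101110 (48 bits)


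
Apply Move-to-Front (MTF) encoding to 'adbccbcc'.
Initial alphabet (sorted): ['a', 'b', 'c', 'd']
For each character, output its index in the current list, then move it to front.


MTF encoding:
'a': index 0 in ['a', 'b', 'c', 'd'] -> ['a', 'b', 'c', 'd']
'd': index 3 in ['a', 'b', 'c', 'd'] -> ['d', 'a', 'b', 'c']
'b': index 2 in ['d', 'a', 'b', 'c'] -> ['b', 'd', 'a', 'c']
'c': index 3 in ['b', 'd', 'a', 'c'] -> ['c', 'b', 'd', 'a']
'c': index 0 in ['c', 'b', 'd', 'a'] -> ['c', 'b', 'd', 'a']
'b': index 1 in ['c', 'b', 'd', 'a'] -> ['b', 'c', 'd', 'a']
'c': index 1 in ['b', 'c', 'd', 'a'] -> ['c', 'b', 'd', 'a']
'c': index 0 in ['c', 'b', 'd', 'a'] -> ['c', 'b', 'd', 'a']


Output: [0, 3, 2, 3, 0, 1, 1, 0]


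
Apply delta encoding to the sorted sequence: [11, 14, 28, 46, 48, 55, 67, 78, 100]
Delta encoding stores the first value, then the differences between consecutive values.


First value: 11
Deltas:
  14 - 11 = 3
  28 - 14 = 14
  46 - 28 = 18
  48 - 46 = 2
  55 - 48 = 7
  67 - 55 = 12
  78 - 67 = 11
  100 - 78 = 22


Delta encoded: [11, 3, 14, 18, 2, 7, 12, 11, 22]


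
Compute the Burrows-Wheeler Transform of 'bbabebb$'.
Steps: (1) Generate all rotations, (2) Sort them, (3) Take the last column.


Rotations (sorted):
  0: $bbabebb -> last char: b
  1: abebb$bb -> last char: b
  2: b$bbabeb -> last char: b
  3: babebb$b -> last char: b
  4: bb$bbabe -> last char: e
  5: bbabebb$ -> last char: $
  6: bebb$bba -> last char: a
  7: ebb$bbab -> last char: b


BWT = bbbbe$ab


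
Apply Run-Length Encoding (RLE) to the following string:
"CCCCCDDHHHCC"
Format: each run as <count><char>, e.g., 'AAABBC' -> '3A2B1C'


Scanning runs left to right:
  i=0: run of 'C' x 5 -> '5C'
  i=5: run of 'D' x 2 -> '2D'
  i=7: run of 'H' x 3 -> '3H'
  i=10: run of 'C' x 2 -> '2C'

RLE = 5C2D3H2C


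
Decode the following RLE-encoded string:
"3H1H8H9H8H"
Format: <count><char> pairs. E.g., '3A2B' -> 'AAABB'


Expanding each <count><char> pair:
  3H -> 'HHH'
  1H -> 'H'
  8H -> 'HHHHHHHH'
  9H -> 'HHHHHHHHH'
  8H -> 'HHHHHHHH'

Decoded = HHHHHHHHHHHHHHHHHHHHHHHHHHHHH


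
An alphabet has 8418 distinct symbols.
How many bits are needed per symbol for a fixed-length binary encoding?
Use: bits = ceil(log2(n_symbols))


log2(8418) = 13.0393
Bracket: 2^13 = 8192 < 8418 <= 2^14 = 16384
So ceil(log2(8418)) = 14

bits = ceil(log2(8418)) = ceil(13.0393) = 14 bits


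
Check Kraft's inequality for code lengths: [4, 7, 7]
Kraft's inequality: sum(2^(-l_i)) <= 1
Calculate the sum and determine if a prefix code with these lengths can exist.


Sum = 2^(-4) + 2^(-7) + 2^(-7)
    = 0.0625 + 0.0078125 + 0.0078125
    = 10/128 = 0.078125
Since 0.078125 <= 1, Kraft's inequality IS satisfied.
A prefix code with these lengths CAN exist.

Kraft sum = 0.078125. Satisfied.


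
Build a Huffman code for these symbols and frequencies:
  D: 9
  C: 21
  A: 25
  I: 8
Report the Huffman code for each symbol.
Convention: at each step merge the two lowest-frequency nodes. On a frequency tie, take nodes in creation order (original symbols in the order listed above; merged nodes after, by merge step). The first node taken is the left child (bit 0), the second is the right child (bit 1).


Huffman tree construction:
Step 1: Merge I(8) + D(9) = 17
Step 2: Merge (I+D)(17) + C(21) = 38
Step 3: Merge A(25) + ((I+D)+C)(38) = 63
Read each symbol's code off the tree from the root (left child = 0, right child = 1).

Codes:
  D: 101 (length 3)
  C: 11 (length 2)
  A: 0 (length 1)
  I: 100 (length 3)
Average code length: 118/63 = 1.8730 bits/symbol


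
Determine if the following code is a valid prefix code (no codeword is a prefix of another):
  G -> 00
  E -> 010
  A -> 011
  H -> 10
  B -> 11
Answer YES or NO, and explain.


Checking each pair (does one codeword prefix another?):
  G='00' vs E='010': no prefix
  G='00' vs A='011': no prefix
  G='00' vs H='10': no prefix
  G='00' vs B='11': no prefix
  E='010' vs G='00': no prefix
  E='010' vs A='011': no prefix
  E='010' vs H='10': no prefix
  E='010' vs B='11': no prefix
  A='011' vs G='00': no prefix
  A='011' vs E='010': no prefix
  A='011' vs H='10': no prefix
  A='011' vs B='11': no prefix
  H='10' vs G='00': no prefix
  H='10' vs E='010': no prefix
  H='10' vs A='011': no prefix
  H='10' vs B='11': no prefix
  B='11' vs G='00': no prefix
  B='11' vs E='010': no prefix
  B='11' vs A='011': no prefix
  B='11' vs H='10': no prefix
No violation found over all pairs.

YES -- this is a valid prefix code. No codeword is a prefix of any other codeword.


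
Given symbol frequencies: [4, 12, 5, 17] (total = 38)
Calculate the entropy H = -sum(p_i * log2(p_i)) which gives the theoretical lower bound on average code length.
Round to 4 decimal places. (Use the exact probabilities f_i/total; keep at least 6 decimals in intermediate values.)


Per-symbol terms -p_i * log2(p_i) with p_i = f_i/38:
  p = 4/38 = 0.105263: log2(p) = -3.247928, -p*log2(p) = 0.341887
  p = 12/38 = 0.315789: log2(p) = -1.662965, -p*log2(p) = 0.525147
  p = 5/38 = 0.131579: log2(p) = -2.925999, -p*log2(p) = 0.385000
  p = 17/38 = 0.447368: log2(p) = -1.160465, -p*log2(p) = 0.519155
H = 0.341887 + 0.525147 + 0.385000 + 0.519155 = 1.771189

H = 1.7712 bits/symbol


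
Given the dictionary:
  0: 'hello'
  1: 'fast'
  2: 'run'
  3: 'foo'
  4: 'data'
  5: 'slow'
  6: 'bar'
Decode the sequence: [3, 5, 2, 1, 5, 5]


Look up each index in the dictionary:
  3 -> 'foo'
  5 -> 'slow'
  2 -> 'run'
  1 -> 'fast'
  5 -> 'slow'
  5 -> 'slow'

Decoded: "foo slow run fast slow slow"


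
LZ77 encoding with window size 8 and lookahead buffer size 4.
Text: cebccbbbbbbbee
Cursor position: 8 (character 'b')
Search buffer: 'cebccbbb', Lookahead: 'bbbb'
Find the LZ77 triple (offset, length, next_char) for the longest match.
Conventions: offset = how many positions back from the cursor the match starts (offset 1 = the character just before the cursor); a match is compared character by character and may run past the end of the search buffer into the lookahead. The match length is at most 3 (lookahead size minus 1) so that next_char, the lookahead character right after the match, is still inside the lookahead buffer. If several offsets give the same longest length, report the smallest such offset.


Try each offset into the search buffer:
  offset=1 (pos 7, char 'b'): match length 3
  offset=2 (pos 6, char 'b'): match length 3
  offset=3 (pos 5, char 'b'): match length 3
  offset=4 (pos 4, char 'c'): match length 0
  offset=5 (pos 3, char 'c'): match length 0
  offset=6 (pos 2, char 'b'): match length 1
  offset=7 (pos 1, char 'e'): match length 0
  offset=8 (pos 0, char 'c'): match length 0
Longest match has length 3, found at offsets 1, 2, 3; take the smallest, offset 1.
next_char = character at position 8 + 3 = 11 -> 'b'

Best match: offset=1, length=3 (matching 'bbb' starting at position 7)
LZ77 triple: (1, 3, 'b')


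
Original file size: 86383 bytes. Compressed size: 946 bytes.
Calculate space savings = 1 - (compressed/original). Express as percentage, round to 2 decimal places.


ratio = compressed/original = 946/86383 = 0.010951
savings = 1 - ratio = 1 - 0.010951 = 0.989049
as a percentage: 0.989049 * 100 = 98.9%

Space savings = 1 - 946/86383 = 98.9%


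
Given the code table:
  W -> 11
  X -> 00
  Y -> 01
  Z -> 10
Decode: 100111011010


Decoding:
10 -> Z
01 -> Y
11 -> W
01 -> Y
10 -> Z
10 -> Z


Result: ZYWYZZ


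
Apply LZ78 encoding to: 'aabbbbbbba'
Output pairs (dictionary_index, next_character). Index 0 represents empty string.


LZ78 encoding steps:
Dictionary: {0: ''}
Step 1: w='' (idx 0), next='a' -> output (0, 'a'), add 'a' as idx 1
Step 2: w='a' (idx 1), next='b' -> output (1, 'b'), add 'ab' as idx 2
Step 3: w='' (idx 0), next='b' -> output (0, 'b'), add 'b' as idx 3
Step 4: w='b' (idx 3), next='b' -> output (3, 'b'), add 'bb' as idx 4
Step 5: w='bb' (idx 4), next='b' -> output (4, 'b'), add 'bbb' as idx 5
Step 6: w='a' (idx 1), end of input -> output (1, '')


Encoded: [(0, 'a'), (1, 'b'), (0, 'b'), (3, 'b'), (4, 'b'), (1, '')]


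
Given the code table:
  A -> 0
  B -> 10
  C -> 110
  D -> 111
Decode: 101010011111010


Decoding:
10 -> B
10 -> B
10 -> B
0 -> A
111 -> D
110 -> C
10 -> B


Result: BBBADCB


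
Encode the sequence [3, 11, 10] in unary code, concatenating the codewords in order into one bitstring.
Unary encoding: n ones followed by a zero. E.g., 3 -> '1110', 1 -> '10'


Encode each number as n ones followed by a terminating 0:
  3 -> 1110 (4 bits)
  11 -> 111111111110 (12 bits)
  10 -> 11111111110 (11 bits)
Total length = 4 + 12 + 11 = 27 bits.

Unary([3, 11, 10]) = 111011111111111011111111110 (27 bits)


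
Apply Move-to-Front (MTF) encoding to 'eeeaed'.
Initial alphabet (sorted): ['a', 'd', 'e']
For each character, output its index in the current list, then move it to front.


MTF encoding:
'e': index 2 in ['a', 'd', 'e'] -> ['e', 'a', 'd']
'e': index 0 in ['e', 'a', 'd'] -> ['e', 'a', 'd']
'e': index 0 in ['e', 'a', 'd'] -> ['e', 'a', 'd']
'a': index 1 in ['e', 'a', 'd'] -> ['a', 'e', 'd']
'e': index 1 in ['a', 'e', 'd'] -> ['e', 'a', 'd']
'd': index 2 in ['e', 'a', 'd'] -> ['d', 'e', 'a']


Output: [2, 0, 0, 1, 1, 2]


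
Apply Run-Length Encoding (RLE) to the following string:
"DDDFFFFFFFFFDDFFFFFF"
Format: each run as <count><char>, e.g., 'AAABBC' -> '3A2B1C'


Scanning runs left to right:
  i=0: run of 'D' x 3 -> '3D'
  i=3: run of 'F' x 9 -> '9F'
  i=12: run of 'D' x 2 -> '2D'
  i=14: run of 'F' x 6 -> '6F'

RLE = 3D9F2D6F


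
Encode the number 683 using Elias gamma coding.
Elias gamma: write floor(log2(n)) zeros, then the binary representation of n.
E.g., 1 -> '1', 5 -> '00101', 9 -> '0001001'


num_bits = floor(log2(683)) + 1 = 10
leading_zeros = num_bits - 1 = 9
binary(683) = 1010101011

Elias gamma(683) = '000000000' + '1010101011' = 0000000001010101011 (19 bits)


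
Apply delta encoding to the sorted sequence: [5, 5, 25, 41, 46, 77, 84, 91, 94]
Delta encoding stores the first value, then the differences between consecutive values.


First value: 5
Deltas:
  5 - 5 = 0
  25 - 5 = 20
  41 - 25 = 16
  46 - 41 = 5
  77 - 46 = 31
  84 - 77 = 7
  91 - 84 = 7
  94 - 91 = 3


Delta encoded: [5, 0, 20, 16, 5, 31, 7, 7, 3]


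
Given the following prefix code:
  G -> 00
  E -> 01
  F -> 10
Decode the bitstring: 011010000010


Decoding step by step:
Bits 01 -> E
Bits 10 -> F
Bits 10 -> F
Bits 00 -> G
Bits 00 -> G
Bits 10 -> F


Decoded message: EFFGGF


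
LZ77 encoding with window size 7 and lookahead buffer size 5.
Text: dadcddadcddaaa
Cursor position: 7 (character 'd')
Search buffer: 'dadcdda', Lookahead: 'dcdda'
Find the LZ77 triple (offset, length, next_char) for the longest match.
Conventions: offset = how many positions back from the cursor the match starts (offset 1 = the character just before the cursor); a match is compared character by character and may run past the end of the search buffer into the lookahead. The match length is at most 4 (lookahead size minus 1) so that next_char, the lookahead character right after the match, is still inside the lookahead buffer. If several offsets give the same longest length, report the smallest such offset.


Try each offset into the search buffer:
  offset=1 (pos 6, char 'a'): match length 0
  offset=2 (pos 5, char 'd'): match length 1
  offset=3 (pos 4, char 'd'): match length 1
  offset=4 (pos 3, char 'c'): match length 0
  offset=5 (pos 2, char 'd'): match length 4
  offset=6 (pos 1, char 'a'): match length 0
  offset=7 (pos 0, char 'd'): match length 1
Longest match has length 4 at offset 5.
next_char = character at position 7 + 4 = 11 -> 'a'

Best match: offset=5, length=4 (matching 'dcdd' starting at position 2)
LZ77 triple: (5, 4, 'a')


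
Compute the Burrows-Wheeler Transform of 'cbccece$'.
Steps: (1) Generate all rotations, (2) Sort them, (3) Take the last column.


Rotations (sorted):
  0: $cbccece -> last char: e
  1: bccece$c -> last char: c
  2: cbccece$ -> last char: $
  3: ccece$cb -> last char: b
  4: ce$cbcce -> last char: e
  5: cece$cbc -> last char: c
  6: e$cbccec -> last char: c
  7: ece$cbcc -> last char: c


BWT = ec$beccc


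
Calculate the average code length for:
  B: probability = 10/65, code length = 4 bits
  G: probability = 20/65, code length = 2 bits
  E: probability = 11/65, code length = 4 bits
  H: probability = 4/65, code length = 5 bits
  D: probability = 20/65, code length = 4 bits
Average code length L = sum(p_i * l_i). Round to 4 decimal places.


Weighted contributions p_i * l_i:
  B: (10/65) * 4 = 40/65
  G: (20/65) * 2 = 40/65
  E: (11/65) * 4 = 44/65
  H: (4/65) * 5 = 20/65
  D: (20/65) * 4 = 80/65
Sum = (40 + 40 + 44 + 20 + 80)/65 = 224/65

L = 224/65 = 3.4462 bits/symbol


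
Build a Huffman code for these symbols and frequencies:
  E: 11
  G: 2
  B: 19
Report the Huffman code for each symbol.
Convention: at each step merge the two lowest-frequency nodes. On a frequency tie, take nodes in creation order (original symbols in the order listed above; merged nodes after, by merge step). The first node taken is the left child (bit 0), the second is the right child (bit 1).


Huffman tree construction:
Step 1: Merge G(2) + E(11) = 13
Step 2: Merge (G+E)(13) + B(19) = 32
Read each symbol's code off the tree from the root (left child = 0, right child = 1).

Codes:
  E: 01 (length 2)
  G: 00 (length 2)
  B: 1 (length 1)
Average code length: 45/32 = 1.4063 bits/symbol


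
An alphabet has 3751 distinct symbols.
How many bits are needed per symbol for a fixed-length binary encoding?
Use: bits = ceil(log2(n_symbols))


log2(3751) = 11.8731
Bracket: 2^11 = 2048 < 3751 <= 2^12 = 4096
So ceil(log2(3751)) = 12

bits = ceil(log2(3751)) = ceil(11.8731) = 12 bits


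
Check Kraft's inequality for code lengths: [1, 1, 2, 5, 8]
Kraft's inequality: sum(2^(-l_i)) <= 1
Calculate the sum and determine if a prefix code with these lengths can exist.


Sum = 2^(-1) + 2^(-1) + 2^(-2) + 2^(-5) + 2^(-8)
    = 0.5 + 0.5 + 0.25 + 0.03125 + 0.00390625
    = 329/256 = 1.28515625
Since 1.28515625 > 1, Kraft's inequality is NOT satisfied.
A prefix code with these lengths CANNOT exist.

Kraft sum = 1.28515625. Not satisfied.


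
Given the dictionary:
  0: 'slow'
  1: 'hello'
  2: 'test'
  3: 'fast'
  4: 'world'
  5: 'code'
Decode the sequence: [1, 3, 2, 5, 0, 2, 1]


Look up each index in the dictionary:
  1 -> 'hello'
  3 -> 'fast'
  2 -> 'test'
  5 -> 'code'
  0 -> 'slow'
  2 -> 'test'
  1 -> 'hello'

Decoded: "hello fast test code slow test hello"


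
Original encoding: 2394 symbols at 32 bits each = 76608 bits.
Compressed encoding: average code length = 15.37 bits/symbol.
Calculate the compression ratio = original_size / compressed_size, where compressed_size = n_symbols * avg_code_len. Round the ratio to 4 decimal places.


original_size = n_symbols * orig_bits = 2394 * 32 = 76608 bits
compressed_size = n_symbols * avg_code_len = 2394 * 15.37 = 36795.78 bits
ratio = original_size / compressed_size = 76608 / 36795.78 = 2.082

Compression ratio = 2.082


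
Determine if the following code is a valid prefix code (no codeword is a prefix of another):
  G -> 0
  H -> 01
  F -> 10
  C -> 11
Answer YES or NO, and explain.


Checking each pair (does one codeword prefix another?):
  G='0' vs H='01': prefix -- VIOLATION

NO -- this is NOT a valid prefix code. G (0) is a prefix of H (01).


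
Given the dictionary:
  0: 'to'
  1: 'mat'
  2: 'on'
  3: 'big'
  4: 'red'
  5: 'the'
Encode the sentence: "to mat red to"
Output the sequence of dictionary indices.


Look up each word in the dictionary:
  'to' -> 0
  'mat' -> 1
  'red' -> 4
  'to' -> 0

Encoded: [0, 1, 4, 0]


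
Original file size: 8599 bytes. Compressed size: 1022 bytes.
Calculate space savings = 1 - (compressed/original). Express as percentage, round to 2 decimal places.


ratio = compressed/original = 1022/8599 = 0.118851
savings = 1 - ratio = 1 - 0.118851 = 0.881149
as a percentage: 0.881149 * 100 = 88.11%

Space savings = 1 - 1022/8599 = 88.11%


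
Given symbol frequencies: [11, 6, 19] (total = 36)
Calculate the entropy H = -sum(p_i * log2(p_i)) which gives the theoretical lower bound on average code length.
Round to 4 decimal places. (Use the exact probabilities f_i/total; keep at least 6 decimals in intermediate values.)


Per-symbol terms -p_i * log2(p_i) with p_i = f_i/36:
  p = 11/36 = 0.305556: log2(p) = -1.710493, -p*log2(p) = 0.522651
  p = 6/36 = 0.166667: log2(p) = -2.584963, -p*log2(p) = 0.430827
  p = 19/36 = 0.527778: log2(p) = -0.921997, -p*log2(p) = 0.486610
H = 0.522651 + 0.430827 + 0.486610 = 1.440088

H = 1.4401 bits/symbol


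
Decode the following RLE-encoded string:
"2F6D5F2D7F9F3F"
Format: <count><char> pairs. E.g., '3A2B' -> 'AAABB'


Expanding each <count><char> pair:
  2F -> 'FF'
  6D -> 'DDDDDD'
  5F -> 'FFFFF'
  2D -> 'DD'
  7F -> 'FFFFFFF'
  9F -> 'FFFFFFFFF'
  3F -> 'FFF'

Decoded = FFDDDDDDFFFFFDDFFFFFFFFFFFFFFFFFFF


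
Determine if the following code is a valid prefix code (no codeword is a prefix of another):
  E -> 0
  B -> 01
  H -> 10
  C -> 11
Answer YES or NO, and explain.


Checking each pair (does one codeword prefix another?):
  E='0' vs B='01': prefix -- VIOLATION

NO -- this is NOT a valid prefix code. E (0) is a prefix of B (01).


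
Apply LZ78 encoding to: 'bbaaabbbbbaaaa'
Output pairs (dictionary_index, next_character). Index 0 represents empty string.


LZ78 encoding steps:
Dictionary: {0: ''}
Step 1: w='' (idx 0), next='b' -> output (0, 'b'), add 'b' as idx 1
Step 2: w='b' (idx 1), next='a' -> output (1, 'a'), add 'ba' as idx 2
Step 3: w='' (idx 0), next='a' -> output (0, 'a'), add 'a' as idx 3
Step 4: w='a' (idx 3), next='b' -> output (3, 'b'), add 'ab' as idx 4
Step 5: w='b' (idx 1), next='b' -> output (1, 'b'), add 'bb' as idx 5
Step 6: w='bb' (idx 5), next='a' -> output (5, 'a'), add 'bba' as idx 6
Step 7: w='a' (idx 3), next='a' -> output (3, 'a'), add 'aa' as idx 7
Step 8: w='a' (idx 3), end of input -> output (3, '')


Encoded: [(0, 'b'), (1, 'a'), (0, 'a'), (3, 'b'), (1, 'b'), (5, 'a'), (3, 'a'), (3, '')]


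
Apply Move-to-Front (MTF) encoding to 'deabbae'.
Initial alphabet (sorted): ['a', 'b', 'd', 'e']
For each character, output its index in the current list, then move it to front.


MTF encoding:
'd': index 2 in ['a', 'b', 'd', 'e'] -> ['d', 'a', 'b', 'e']
'e': index 3 in ['d', 'a', 'b', 'e'] -> ['e', 'd', 'a', 'b']
'a': index 2 in ['e', 'd', 'a', 'b'] -> ['a', 'e', 'd', 'b']
'b': index 3 in ['a', 'e', 'd', 'b'] -> ['b', 'a', 'e', 'd']
'b': index 0 in ['b', 'a', 'e', 'd'] -> ['b', 'a', 'e', 'd']
'a': index 1 in ['b', 'a', 'e', 'd'] -> ['a', 'b', 'e', 'd']
'e': index 2 in ['a', 'b', 'e', 'd'] -> ['e', 'a', 'b', 'd']


Output: [2, 3, 2, 3, 0, 1, 2]


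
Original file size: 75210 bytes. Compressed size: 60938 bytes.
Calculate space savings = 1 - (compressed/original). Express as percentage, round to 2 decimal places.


ratio = compressed/original = 60938/75210 = 0.810238
savings = 1 - ratio = 1 - 0.810238 = 0.189762
as a percentage: 0.189762 * 100 = 18.98%

Space savings = 1 - 60938/75210 = 18.98%


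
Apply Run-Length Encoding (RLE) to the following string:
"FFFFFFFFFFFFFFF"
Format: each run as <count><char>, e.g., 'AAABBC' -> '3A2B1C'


Scanning runs left to right:
  i=0: run of 'F' x 15 -> '15F'

RLE = 15F


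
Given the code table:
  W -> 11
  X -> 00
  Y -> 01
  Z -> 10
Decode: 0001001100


Decoding:
00 -> X
01 -> Y
00 -> X
11 -> W
00 -> X


Result: XYXWX


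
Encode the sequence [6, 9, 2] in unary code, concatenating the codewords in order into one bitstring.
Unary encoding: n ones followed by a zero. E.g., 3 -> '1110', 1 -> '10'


Encode each number as n ones followed by a terminating 0:
  6 -> 1111110 (7 bits)
  9 -> 1111111110 (10 bits)
  2 -> 110 (3 bits)
Total length = 7 + 10 + 3 = 20 bits.

Unary([6, 9, 2]) = 11111101111111110110 (20 bits)


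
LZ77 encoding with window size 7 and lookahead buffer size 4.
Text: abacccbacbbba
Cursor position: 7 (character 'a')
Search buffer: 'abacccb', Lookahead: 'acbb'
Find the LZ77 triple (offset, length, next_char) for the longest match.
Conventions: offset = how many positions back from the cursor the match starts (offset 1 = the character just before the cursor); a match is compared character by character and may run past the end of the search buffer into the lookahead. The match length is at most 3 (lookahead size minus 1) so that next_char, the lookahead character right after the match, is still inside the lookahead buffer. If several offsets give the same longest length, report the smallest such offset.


Try each offset into the search buffer:
  offset=1 (pos 6, char 'b'): match length 0
  offset=2 (pos 5, char 'c'): match length 0
  offset=3 (pos 4, char 'c'): match length 0
  offset=4 (pos 3, char 'c'): match length 0
  offset=5 (pos 2, char 'a'): match length 2
  offset=6 (pos 1, char 'b'): match length 0
  offset=7 (pos 0, char 'a'): match length 1
Longest match has length 2 at offset 5.
next_char = character at position 7 + 2 = 9 -> 'b'

Best match: offset=5, length=2 (matching 'ac' starting at position 2)
LZ77 triple: (5, 2, 'b')


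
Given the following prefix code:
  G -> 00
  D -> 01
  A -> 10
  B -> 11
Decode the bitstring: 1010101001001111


Decoding step by step:
Bits 10 -> A
Bits 10 -> A
Bits 10 -> A
Bits 10 -> A
Bits 01 -> D
Bits 00 -> G
Bits 11 -> B
Bits 11 -> B


Decoded message: AAAADGBB


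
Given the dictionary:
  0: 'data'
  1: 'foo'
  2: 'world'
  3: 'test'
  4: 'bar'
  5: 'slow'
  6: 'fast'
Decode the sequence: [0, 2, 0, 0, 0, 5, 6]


Look up each index in the dictionary:
  0 -> 'data'
  2 -> 'world'
  0 -> 'data'
  0 -> 'data'
  0 -> 'data'
  5 -> 'slow'
  6 -> 'fast'

Decoded: "data world data data data slow fast"


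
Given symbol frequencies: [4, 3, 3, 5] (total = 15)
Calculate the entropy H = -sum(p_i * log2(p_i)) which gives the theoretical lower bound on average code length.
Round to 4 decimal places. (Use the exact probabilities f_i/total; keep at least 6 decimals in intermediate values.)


Per-symbol terms -p_i * log2(p_i) with p_i = f_i/15:
  p = 4/15 = 0.266667: log2(p) = -1.906891, -p*log2(p) = 0.508504
  p = 3/15 = 0.200000: log2(p) = -2.321928, -p*log2(p) = 0.464386
  p = 3/15 = 0.200000: log2(p) = -2.321928, -p*log2(p) = 0.464386
  p = 5/15 = 0.333333: log2(p) = -1.584963, -p*log2(p) = 0.528321
H = 0.508504 + 0.464386 + 0.464386 + 0.528321 = 1.965597

H = 1.9656 bits/symbol


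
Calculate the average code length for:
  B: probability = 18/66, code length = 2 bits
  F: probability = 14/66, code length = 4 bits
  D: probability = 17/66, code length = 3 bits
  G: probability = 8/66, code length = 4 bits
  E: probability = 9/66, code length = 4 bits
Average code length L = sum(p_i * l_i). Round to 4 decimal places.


Weighted contributions p_i * l_i:
  B: (18/66) * 2 = 36/66
  F: (14/66) * 4 = 56/66
  D: (17/66) * 3 = 51/66
  G: (8/66) * 4 = 32/66
  E: (9/66) * 4 = 36/66
Sum = (36 + 56 + 51 + 32 + 36)/66 = 211/66

L = 211/66 = 3.1970 bits/symbol


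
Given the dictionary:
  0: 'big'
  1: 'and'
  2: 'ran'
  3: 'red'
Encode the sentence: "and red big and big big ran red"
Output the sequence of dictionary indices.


Look up each word in the dictionary:
  'and' -> 1
  'red' -> 3
  'big' -> 0
  'and' -> 1
  'big' -> 0
  'big' -> 0
  'ran' -> 2
  'red' -> 3

Encoded: [1, 3, 0, 1, 0, 0, 2, 3]


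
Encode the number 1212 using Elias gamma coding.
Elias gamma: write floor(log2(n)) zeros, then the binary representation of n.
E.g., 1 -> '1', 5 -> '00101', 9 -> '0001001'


num_bits = floor(log2(1212)) + 1 = 11
leading_zeros = num_bits - 1 = 10
binary(1212) = 10010111100

Elias gamma(1212) = '0000000000' + '10010111100' = 000000000010010111100 (21 bits)


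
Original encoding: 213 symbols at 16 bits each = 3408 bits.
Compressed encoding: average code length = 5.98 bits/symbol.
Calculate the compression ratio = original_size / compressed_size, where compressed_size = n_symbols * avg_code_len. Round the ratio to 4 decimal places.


original_size = n_symbols * orig_bits = 213 * 16 = 3408 bits
compressed_size = n_symbols * avg_code_len = 213 * 5.98 = 1273.74 bits
ratio = original_size / compressed_size = 3408 / 1273.74 = 2.6756

Compression ratio = 2.6756


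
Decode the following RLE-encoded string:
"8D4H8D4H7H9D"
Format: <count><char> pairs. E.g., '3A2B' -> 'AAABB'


Expanding each <count><char> pair:
  8D -> 'DDDDDDDD'
  4H -> 'HHHH'
  8D -> 'DDDDDDDD'
  4H -> 'HHHH'
  7H -> 'HHHHHHH'
  9D -> 'DDDDDDDDD'

Decoded = DDDDDDDDHHHHDDDDDDDDHHHHHHHHHHHDDDDDDDDD


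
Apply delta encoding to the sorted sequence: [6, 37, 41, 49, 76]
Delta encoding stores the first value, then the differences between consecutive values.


First value: 6
Deltas:
  37 - 6 = 31
  41 - 37 = 4
  49 - 41 = 8
  76 - 49 = 27


Delta encoded: [6, 31, 4, 8, 27]


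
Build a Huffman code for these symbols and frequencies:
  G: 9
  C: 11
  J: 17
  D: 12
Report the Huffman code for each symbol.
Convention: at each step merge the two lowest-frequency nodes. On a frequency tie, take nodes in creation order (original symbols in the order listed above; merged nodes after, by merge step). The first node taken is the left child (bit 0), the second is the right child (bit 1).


Huffman tree construction:
Step 1: Merge G(9) + C(11) = 20
Step 2: Merge D(12) + J(17) = 29
Step 3: Merge (G+C)(20) + (D+J)(29) = 49
Read each symbol's code off the tree from the root (left child = 0, right child = 1).

Codes:
  G: 00 (length 2)
  C: 01 (length 2)
  J: 11 (length 2)
  D: 10 (length 2)
Average code length: 98/49 = 2.0000 bits/symbol


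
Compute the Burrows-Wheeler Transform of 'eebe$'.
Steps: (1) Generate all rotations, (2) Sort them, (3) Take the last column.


Rotations (sorted):
  0: $eebe -> last char: e
  1: be$ee -> last char: e
  2: e$eeb -> last char: b
  3: ebe$e -> last char: e
  4: eebe$ -> last char: $


BWT = eebe$


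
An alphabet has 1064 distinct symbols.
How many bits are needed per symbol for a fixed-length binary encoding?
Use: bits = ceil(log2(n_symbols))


log2(1064) = 10.0553
Bracket: 2^10 = 1024 < 1064 <= 2^11 = 2048
So ceil(log2(1064)) = 11

bits = ceil(log2(1064)) = ceil(10.0553) = 11 bits


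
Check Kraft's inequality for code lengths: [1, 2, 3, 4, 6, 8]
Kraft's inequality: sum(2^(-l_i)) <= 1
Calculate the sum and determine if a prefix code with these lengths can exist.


Sum = 2^(-1) + 2^(-2) + 2^(-3) + 2^(-4) + 2^(-6) + 2^(-8)
    = 0.5 + 0.25 + 0.125 + 0.0625 + 0.015625 + 0.00390625
    = 245/256 = 0.95703125
Since 0.95703125 <= 1, Kraft's inequality IS satisfied.
A prefix code with these lengths CAN exist.

Kraft sum = 0.95703125. Satisfied.


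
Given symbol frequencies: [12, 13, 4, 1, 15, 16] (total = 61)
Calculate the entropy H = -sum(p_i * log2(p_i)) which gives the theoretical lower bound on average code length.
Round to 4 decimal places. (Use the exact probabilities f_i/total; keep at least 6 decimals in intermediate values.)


Per-symbol terms -p_i * log2(p_i) with p_i = f_i/61:
  p = 12/61 = 0.196721: log2(p) = -2.345775, -p*log2(p) = 0.461464
  p = 13/61 = 0.213115: log2(p) = -2.230298, -p*log2(p) = 0.475309
  p = 4/61 = 0.065574: log2(p) = -3.930737, -p*log2(p) = 0.257753
  p = 1/61 = 0.016393: log2(p) = -5.930737, -p*log2(p) = 0.097225
  p = 15/61 = 0.245902: log2(p) = -2.023847, -p*log2(p) = 0.497667
  p = 16/61 = 0.262295: log2(p) = -1.930737, -p*log2(p) = 0.506423
H = 0.461464 + 0.475309 + 0.257753 + 0.097225 + 0.497667 + 0.506423 = 2.295841

H = 2.2958 bits/symbol
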